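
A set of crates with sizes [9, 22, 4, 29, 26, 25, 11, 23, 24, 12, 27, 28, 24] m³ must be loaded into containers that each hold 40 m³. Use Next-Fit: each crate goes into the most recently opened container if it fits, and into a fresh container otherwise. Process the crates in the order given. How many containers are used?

container 1: place 9 m³, 31 m³ left
container 1: place 22 m³, 9 m³ left
container 1: place 4 m³, 5 m³ left
container 2: place 29 m³, 11 m³ left
container 3: place 26 m³, 14 m³ left
container 4: place 25 m³, 15 m³ left
container 4: place 11 m³, 4 m³ left
container 5: place 23 m³, 17 m³ left
container 6: place 24 m³, 16 m³ left
container 6: place 12 m³, 4 m³ left
container 7: place 27 m³, 13 m³ left
container 8: place 28 m³, 12 m³ left
container 9: place 24 m³, 16 m³ left
Final containers: [9,22,4] [29] [26] [25,11] [23] [24,12] [27] [28] [24].

9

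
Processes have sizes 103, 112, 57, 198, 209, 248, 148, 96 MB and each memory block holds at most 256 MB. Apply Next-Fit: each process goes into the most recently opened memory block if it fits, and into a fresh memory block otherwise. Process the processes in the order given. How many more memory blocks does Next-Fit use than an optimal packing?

0

Next-Fit: [103,112] [57,198] [209] [248] [148,96] → 5 memory blocks.
Total size 1171 MB; any packing needs at least ⌈1171/256⌉ = 5 memory blocks.
So 5 is already optimal.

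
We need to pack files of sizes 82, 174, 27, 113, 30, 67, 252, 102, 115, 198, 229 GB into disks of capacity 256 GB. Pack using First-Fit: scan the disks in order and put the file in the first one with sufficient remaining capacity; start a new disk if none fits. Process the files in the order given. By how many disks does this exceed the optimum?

First-Fit: [82,174] [27,113,30,67] [252] [102,115] [198] [229] → 6 disks.
Total size 1389 GB; any packing needs at least ⌈1389/256⌉ = 6 disks.
So 6 is already optimal.

0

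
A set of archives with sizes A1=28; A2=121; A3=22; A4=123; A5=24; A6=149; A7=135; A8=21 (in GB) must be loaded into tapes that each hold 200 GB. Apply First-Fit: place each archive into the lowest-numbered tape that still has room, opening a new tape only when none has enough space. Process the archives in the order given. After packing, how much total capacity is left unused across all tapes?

177

A1 (28 GB) → tape 1 (remaining 172 GB)
A2 (121 GB) → tape 1 (remaining 51 GB)
A3 (22 GB) → tape 1 (remaining 29 GB)
A4 (123 GB) → tape 2 (remaining 77 GB)
A5 (24 GB) → tape 1 (remaining 5 GB)
A6 (149 GB) → tape 3 (remaining 51 GB)
A7 (135 GB) → tape 4 (remaining 65 GB)
A8 (21 GB) → tape 2 (remaining 56 GB)
4 tapes × 200 GB = 800 GB; used 623 GB; unused 177 GB.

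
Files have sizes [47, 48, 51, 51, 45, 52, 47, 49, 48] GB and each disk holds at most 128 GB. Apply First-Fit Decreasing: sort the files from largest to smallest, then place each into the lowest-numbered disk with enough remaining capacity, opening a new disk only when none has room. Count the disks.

Sorted descending: 52, 51, 51, 49, 48, 48, 47, 47, 45.
52 GB → disk 1 (remaining 76 GB)
51 GB → disk 1 (remaining 25 GB)
51 GB → disk 2 (remaining 77 GB)
49 GB → disk 2 (remaining 28 GB)
48 GB → disk 3 (remaining 80 GB)
48 GB → disk 3 (remaining 32 GB)
47 GB → disk 4 (remaining 81 GB)
47 GB → disk 4 (remaining 34 GB)
45 GB → disk 5 (remaining 83 GB)
Final disks: [52,51] [51,49] [48,48] [47,47] [45].

5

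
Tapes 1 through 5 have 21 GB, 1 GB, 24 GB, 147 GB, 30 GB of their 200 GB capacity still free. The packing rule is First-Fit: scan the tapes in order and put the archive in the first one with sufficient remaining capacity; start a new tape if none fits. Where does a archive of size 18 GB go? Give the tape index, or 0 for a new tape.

Tapes with room: tape 1 (21 GB), tape 3 (24 GB), tape 4 (147 GB), tape 5 (30 GB).
The first with room is tape 1.

1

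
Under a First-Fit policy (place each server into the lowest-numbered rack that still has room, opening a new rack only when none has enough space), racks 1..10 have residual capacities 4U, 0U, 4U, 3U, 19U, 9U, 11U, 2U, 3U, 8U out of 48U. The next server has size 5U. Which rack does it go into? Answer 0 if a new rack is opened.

5

Racks with room: rack 5 (19U), rack 6 (9U), rack 7 (11U), rack 10 (8U).
The first with room is rack 5.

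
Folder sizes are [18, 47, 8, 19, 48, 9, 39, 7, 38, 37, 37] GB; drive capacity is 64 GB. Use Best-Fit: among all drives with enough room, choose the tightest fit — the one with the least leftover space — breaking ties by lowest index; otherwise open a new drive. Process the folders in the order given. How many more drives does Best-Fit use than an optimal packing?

Best-Fit: [18,19] [47,8,9] [48,7] [39] [38] [37] [37] → 7 drives.
6 folders exceed 32 GB (half the capacity), and no two of those can share a drive, so at least 6 drives are needed.
An optimal packing achieves that bound: [48,9,7] [47,8] [39,19] [38,18] [37] [37] → 6 drives.
Excess: 7 − 6 = 1.

1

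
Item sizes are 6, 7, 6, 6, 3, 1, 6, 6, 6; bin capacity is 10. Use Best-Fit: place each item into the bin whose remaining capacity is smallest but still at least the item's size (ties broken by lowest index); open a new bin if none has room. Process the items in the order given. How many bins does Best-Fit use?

7

Put 6 in bin 1; 4 remain.
Put 7 in bin 2; 3 remain.
Put 6 in bin 3; 4 remain.
Put 6 in bin 4; 4 remain.
Put 3 in bin 2; 0 remain.
Put 1 in bin 1; 3 remain.
Put 6 in bin 5; 4 remain.
Put 6 in bin 6; 4 remain.
Put 6 in bin 7; 4 remain.
Final bins: [6,1] [7,3] [6] [6] [6] [6] [6].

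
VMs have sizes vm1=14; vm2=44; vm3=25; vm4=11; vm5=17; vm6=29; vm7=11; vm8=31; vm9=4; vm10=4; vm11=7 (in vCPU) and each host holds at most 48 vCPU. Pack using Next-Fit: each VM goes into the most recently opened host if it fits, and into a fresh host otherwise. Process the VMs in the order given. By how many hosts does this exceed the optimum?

1

Next-Fit: [14] [44] [25,11] [17,29] [11,31,4] [4,7] → 6 hosts.
Total size 197 vCPU; any packing needs at least ⌈197/48⌉ = 5 hosts.
An optimal packing achieves that bound: [44,4] [31,17] [29,14,4] [25,11,11] [7] → 5 hosts.
Excess: 6 − 5 = 1.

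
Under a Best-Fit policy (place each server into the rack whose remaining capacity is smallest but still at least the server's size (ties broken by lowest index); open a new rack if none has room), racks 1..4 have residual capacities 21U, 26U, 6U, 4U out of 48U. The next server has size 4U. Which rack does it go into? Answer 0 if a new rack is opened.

4

Racks with room: rack 1 (21U), rack 2 (26U), rack 3 (6U), rack 4 (4U).
Tightest fit is rack 4 with 4U free.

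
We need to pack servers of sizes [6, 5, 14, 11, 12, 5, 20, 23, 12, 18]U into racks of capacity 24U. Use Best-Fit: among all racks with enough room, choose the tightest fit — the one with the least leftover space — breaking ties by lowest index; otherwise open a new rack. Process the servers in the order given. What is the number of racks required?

6

Put 6U in rack 1; 18U remain.
Put 5U in rack 1; 13U remain.
Put 14U in rack 2; 10U remain.
Put 11U in rack 1; 2U remain.
Put 12U in rack 3; 12U remain.
Put 5U in rack 2; 5U remain.
Put 20U in rack 4; 4U remain.
Put 23U in rack 5; 1U remain.
Put 12U in rack 3; 0U remain.
Put 18U in rack 6; 6U remain.
Final racks: [6,5,11] [14,5] [12,12] [20] [23] [18].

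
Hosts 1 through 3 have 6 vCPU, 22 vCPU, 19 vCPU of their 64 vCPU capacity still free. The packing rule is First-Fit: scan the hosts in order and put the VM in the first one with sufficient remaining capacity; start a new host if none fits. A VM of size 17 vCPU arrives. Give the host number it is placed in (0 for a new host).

Hosts with room: host 2 (22 vCPU), host 3 (19 vCPU).
The first with room is host 2.

2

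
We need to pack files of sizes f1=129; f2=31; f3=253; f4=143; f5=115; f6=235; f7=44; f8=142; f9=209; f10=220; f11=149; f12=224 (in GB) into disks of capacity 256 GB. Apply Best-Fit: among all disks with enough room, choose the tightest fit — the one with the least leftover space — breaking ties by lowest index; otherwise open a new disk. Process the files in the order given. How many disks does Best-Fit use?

10

Put f1 (129 GB) in disk 1; 127 GB remain.
Put f2 (31 GB) in disk 1; 96 GB remain.
Put f3 (253 GB) in disk 2; 3 GB remain.
Put f4 (143 GB) in disk 3; 113 GB remain.
Put f5 (115 GB) in disk 4; 141 GB remain.
Put f6 (235 GB) in disk 5; 21 GB remain.
Put f7 (44 GB) in disk 1; 52 GB remain.
Put f8 (142 GB) in disk 6; 114 GB remain.
Put f9 (209 GB) in disk 7; 47 GB remain.
Put f10 (220 GB) in disk 8; 36 GB remain.
Put f11 (149 GB) in disk 9; 107 GB remain.
Put f12 (224 GB) in disk 10; 32 GB remain.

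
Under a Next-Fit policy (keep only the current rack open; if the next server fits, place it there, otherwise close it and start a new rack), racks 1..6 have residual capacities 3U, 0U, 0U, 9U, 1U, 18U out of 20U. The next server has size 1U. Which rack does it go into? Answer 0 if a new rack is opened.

6

Next-Fit only looks at rack 6, which has 18U free.
1U fits there.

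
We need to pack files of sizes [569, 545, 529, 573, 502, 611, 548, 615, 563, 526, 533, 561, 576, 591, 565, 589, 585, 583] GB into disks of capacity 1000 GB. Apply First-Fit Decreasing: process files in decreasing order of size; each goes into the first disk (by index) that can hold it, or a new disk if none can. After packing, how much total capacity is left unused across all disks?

Sorted descending: 615, 611, 591, 589, 585, 583, 576, 573, 569, 565, 563, 561, 548, 545, 533, 529, 526, 502.
disk 1: place 615 GB, 385 GB left
disk 2: place 611 GB, 389 GB left
disk 3: place 591 GB, 409 GB left
disk 4: place 589 GB, 411 GB left
disk 5: place 585 GB, 415 GB left
disk 6: place 583 GB, 417 GB left
disk 7: place 576 GB, 424 GB left
disk 8: place 573 GB, 427 GB left
disk 9: place 569 GB, 431 GB left
disk 10: place 565 GB, 435 GB left
disk 11: place 563 GB, 437 GB left
disk 12: place 561 GB, 439 GB left
disk 13: place 548 GB, 452 GB left
disk 14: place 545 GB, 455 GB left
disk 15: place 533 GB, 467 GB left
disk 16: place 529 GB, 471 GB left
disk 17: place 526 GB, 474 GB left
disk 18: place 502 GB, 498 GB left
18 disks × 1000 GB = 18000 GB; used 10164 GB; unused 7836 GB.

7836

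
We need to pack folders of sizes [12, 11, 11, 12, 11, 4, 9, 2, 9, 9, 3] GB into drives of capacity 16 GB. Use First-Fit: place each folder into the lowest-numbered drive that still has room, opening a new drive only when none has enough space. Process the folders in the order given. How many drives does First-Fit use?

8

Put 12 GB in drive 1; 4 GB remain.
Put 11 GB in drive 2; 5 GB remain.
Put 11 GB in drive 3; 5 GB remain.
Put 12 GB in drive 4; 4 GB remain.
Put 11 GB in drive 5; 5 GB remain.
Put 4 GB in drive 1; 0 GB remain.
Put 9 GB in drive 6; 7 GB remain.
Put 2 GB in drive 2; 3 GB remain.
Put 9 GB in drive 7; 7 GB remain.
Put 9 GB in drive 8; 7 GB remain.
Put 3 GB in drive 2; 0 GB remain.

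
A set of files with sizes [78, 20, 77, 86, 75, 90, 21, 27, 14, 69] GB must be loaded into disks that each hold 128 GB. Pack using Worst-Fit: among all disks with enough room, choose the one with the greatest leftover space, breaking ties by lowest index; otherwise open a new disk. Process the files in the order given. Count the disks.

78 GB → disk 1 (remaining 50 GB)
20 GB → disk 1 (remaining 30 GB)
77 GB → disk 2 (remaining 51 GB)
86 GB → disk 3 (remaining 42 GB)
75 GB → disk 4 (remaining 53 GB)
90 GB → disk 5 (remaining 38 GB)
21 GB → disk 4 (remaining 32 GB)
27 GB → disk 2 (remaining 24 GB)
14 GB → disk 3 (remaining 28 GB)
69 GB → disk 6 (remaining 59 GB)

6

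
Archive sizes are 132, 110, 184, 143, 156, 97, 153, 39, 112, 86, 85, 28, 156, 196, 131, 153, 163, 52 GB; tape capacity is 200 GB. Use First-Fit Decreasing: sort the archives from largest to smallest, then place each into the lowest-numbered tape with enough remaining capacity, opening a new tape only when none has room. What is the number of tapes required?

13

Sorted descending: 196, 184, 163, 156, 156, 153, 153, 143, 132, 131, 112, 110, 97, 86, 85, 52, 39, 28.
Put 196 GB in tape 1; 4 GB remain.
Put 184 GB in tape 2; 16 GB remain.
Put 163 GB in tape 3; 37 GB remain.
Put 156 GB in tape 4; 44 GB remain.
Put 156 GB in tape 5; 44 GB remain.
Put 153 GB in tape 6; 47 GB remain.
Put 153 GB in tape 7; 47 GB remain.
Put 143 GB in tape 8; 57 GB remain.
Put 132 GB in tape 9; 68 GB remain.
Put 131 GB in tape 10; 69 GB remain.
Put 112 GB in tape 11; 88 GB remain.
Put 110 GB in tape 12; 90 GB remain.
Put 97 GB in tape 13; 103 GB remain.
Put 86 GB in tape 11; 2 GB remain.
Put 85 GB in tape 12; 5 GB remain.
Put 52 GB in tape 8; 5 GB remain.
Put 39 GB in tape 4; 5 GB remain.
Put 28 GB in tape 3; 9 GB remain.
Final tapes: [196] [184] [163,28] [156,39] [156] [153] [153] [143,52] [132] [131] [112,86] [110,85] [97].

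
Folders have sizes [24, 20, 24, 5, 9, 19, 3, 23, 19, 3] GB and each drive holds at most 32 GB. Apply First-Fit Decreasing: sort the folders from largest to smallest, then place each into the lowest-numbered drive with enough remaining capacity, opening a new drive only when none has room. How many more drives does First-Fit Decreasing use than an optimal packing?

0

First-Fit Decreasing: [24,5,3] [24,3] [23,9] [20] [19] [19] → 6 drives.
6 folders exceed 16 GB (half the capacity), and no two of those can share a drive, so at least 6 drives are needed.
So 6 is already optimal.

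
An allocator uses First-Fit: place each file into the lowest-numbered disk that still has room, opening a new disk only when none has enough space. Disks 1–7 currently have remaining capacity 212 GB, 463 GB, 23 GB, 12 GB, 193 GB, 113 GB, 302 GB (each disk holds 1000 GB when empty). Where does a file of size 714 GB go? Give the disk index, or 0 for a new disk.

No disk has ≥ 714 GB free, so a new disk is opened.

0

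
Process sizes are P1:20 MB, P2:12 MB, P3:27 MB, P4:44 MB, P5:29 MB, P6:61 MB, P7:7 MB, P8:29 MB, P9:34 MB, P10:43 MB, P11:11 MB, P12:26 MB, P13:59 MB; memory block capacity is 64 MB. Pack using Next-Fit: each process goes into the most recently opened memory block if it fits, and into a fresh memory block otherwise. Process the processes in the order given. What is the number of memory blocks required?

9 memory blocks

memory block 1: place P1 (20 MB), 44 MB left
memory block 1: place P2 (12 MB), 32 MB left
memory block 1: place P3 (27 MB), 5 MB left
memory block 2: place P4 (44 MB), 20 MB left
memory block 3: place P5 (29 MB), 35 MB left
memory block 4: place P6 (61 MB), 3 MB left
memory block 5: place P7 (7 MB), 57 MB left
memory block 5: place P8 (29 MB), 28 MB left
memory block 6: place P9 (34 MB), 30 MB left
memory block 7: place P10 (43 MB), 21 MB left
memory block 7: place P11 (11 MB), 10 MB left
memory block 8: place P12 (26 MB), 38 MB left
memory block 9: place P13 (59 MB), 5 MB left
Final memory blocks: [20,12,27] [44] [29] [61] [7,29] [34] [43,11] [26] [59].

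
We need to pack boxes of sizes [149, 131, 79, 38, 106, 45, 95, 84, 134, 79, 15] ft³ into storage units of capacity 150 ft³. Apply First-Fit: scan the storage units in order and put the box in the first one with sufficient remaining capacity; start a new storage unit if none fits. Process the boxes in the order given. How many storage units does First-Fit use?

storage unit 1: place 149 ft³, 1 ft³ left
storage unit 2: place 131 ft³, 19 ft³ left
storage unit 3: place 79 ft³, 71 ft³ left
storage unit 3: place 38 ft³, 33 ft³ left
storage unit 4: place 106 ft³, 44 ft³ left
storage unit 5: place 45 ft³, 105 ft³ left
storage unit 5: place 95 ft³, 10 ft³ left
storage unit 6: place 84 ft³, 66 ft³ left
storage unit 7: place 134 ft³, 16 ft³ left
storage unit 8: place 79 ft³, 71 ft³ left
storage unit 2: place 15 ft³, 4 ft³ left

8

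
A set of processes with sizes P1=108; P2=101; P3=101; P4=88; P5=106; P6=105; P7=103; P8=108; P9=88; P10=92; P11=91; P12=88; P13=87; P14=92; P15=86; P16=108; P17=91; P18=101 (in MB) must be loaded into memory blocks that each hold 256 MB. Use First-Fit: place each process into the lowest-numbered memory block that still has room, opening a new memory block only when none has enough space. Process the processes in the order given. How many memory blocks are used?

memory block 1: place P1 (108 MB), 148 MB left
memory block 1: place P2 (101 MB), 47 MB left
memory block 2: place P3 (101 MB), 155 MB left
memory block 2: place P4 (88 MB), 67 MB left
memory block 3: place P5 (106 MB), 150 MB left
memory block 3: place P6 (105 MB), 45 MB left
memory block 4: place P7 (103 MB), 153 MB left
memory block 4: place P8 (108 MB), 45 MB left
memory block 5: place P9 (88 MB), 168 MB left
memory block 5: place P10 (92 MB), 76 MB left
memory block 6: place P11 (91 MB), 165 MB left
memory block 6: place P12 (88 MB), 77 MB left
memory block 7: place P13 (87 MB), 169 MB left
memory block 7: place P14 (92 MB), 77 MB left
memory block 8: place P15 (86 MB), 170 MB left
memory block 8: place P16 (108 MB), 62 MB left
memory block 9: place P17 (91 MB), 165 MB left
memory block 9: place P18 (101 MB), 64 MB left
Final memory blocks: [108,101] [101,88] [106,105] [103,108] [88,92] [91,88] [87,92] [86,108] [91,101].

9 memory blocks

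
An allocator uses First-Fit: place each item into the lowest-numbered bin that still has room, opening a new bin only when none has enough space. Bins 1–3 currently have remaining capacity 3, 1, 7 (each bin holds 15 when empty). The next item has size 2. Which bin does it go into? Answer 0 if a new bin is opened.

Bins with room: bin 1 (3), bin 3 (7).
The first with room is bin 1.

1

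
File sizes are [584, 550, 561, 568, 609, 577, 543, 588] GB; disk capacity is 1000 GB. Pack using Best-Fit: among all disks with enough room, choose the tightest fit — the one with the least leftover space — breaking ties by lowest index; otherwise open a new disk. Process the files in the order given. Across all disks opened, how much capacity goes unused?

Put 584 GB in disk 1; 416 GB remain.
Put 550 GB in disk 2; 450 GB remain.
Put 561 GB in disk 3; 439 GB remain.
Put 568 GB in disk 4; 432 GB remain.
Put 609 GB in disk 5; 391 GB remain.
Put 577 GB in disk 6; 423 GB remain.
Put 543 GB in disk 7; 457 GB remain.
Put 588 GB in disk 8; 412 GB remain.
8 disks × 1000 GB = 8000 GB; used 4580 GB; unused 3420 GB.

3420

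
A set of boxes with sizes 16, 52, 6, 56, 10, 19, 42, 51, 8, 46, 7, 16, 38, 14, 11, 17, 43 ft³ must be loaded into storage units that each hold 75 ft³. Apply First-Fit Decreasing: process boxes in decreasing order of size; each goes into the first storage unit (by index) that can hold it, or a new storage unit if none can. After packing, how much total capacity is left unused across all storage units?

Sorted descending: 56, 52, 51, 46, 43, 42, 38, 19, 17, 16, 16, 14, 11, 10, 8, 7, 6.
Put 56 ft³ in storage unit 1; 19 ft³ remain.
Put 52 ft³ in storage unit 2; 23 ft³ remain.
Put 51 ft³ in storage unit 3; 24 ft³ remain.
Put 46 ft³ in storage unit 4; 29 ft³ remain.
Put 43 ft³ in storage unit 5; 32 ft³ remain.
Put 42 ft³ in storage unit 6; 33 ft³ remain.
Put 38 ft³ in storage unit 7; 37 ft³ remain.
Put 19 ft³ in storage unit 1; 0 ft³ remain.
Put 17 ft³ in storage unit 2; 6 ft³ remain.
Put 16 ft³ in storage unit 3; 8 ft³ remain.
Put 16 ft³ in storage unit 4; 13 ft³ remain.
Put 14 ft³ in storage unit 5; 18 ft³ remain.
Put 11 ft³ in storage unit 4; 2 ft³ remain.
Put 10 ft³ in storage unit 5; 8 ft³ remain.
Put 8 ft³ in storage unit 3; 0 ft³ remain.
Put 7 ft³ in storage unit 5; 1 ft³ remain.
Put 6 ft³ in storage unit 2; 0 ft³ remain.
7 storage units × 75 ft³ = 525 ft³; used 452 ft³; unused 73 ft³.

73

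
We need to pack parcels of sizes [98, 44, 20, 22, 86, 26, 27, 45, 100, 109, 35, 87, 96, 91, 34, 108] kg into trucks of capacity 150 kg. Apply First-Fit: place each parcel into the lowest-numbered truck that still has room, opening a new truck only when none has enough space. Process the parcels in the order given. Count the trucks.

Put 98 kg in truck 1; 52 kg remain.
Put 44 kg in truck 1; 8 kg remain.
Put 20 kg in truck 2; 130 kg remain.
Put 22 kg in truck 2; 108 kg remain.
Put 86 kg in truck 2; 22 kg remain.
Put 26 kg in truck 3; 124 kg remain.
Put 27 kg in truck 3; 97 kg remain.
Put 45 kg in truck 3; 52 kg remain.
Put 100 kg in truck 4; 50 kg remain.
Put 109 kg in truck 5; 41 kg remain.
Put 35 kg in truck 3; 17 kg remain.
Put 87 kg in truck 6; 63 kg remain.
Put 96 kg in truck 7; 54 kg remain.
Put 91 kg in truck 8; 59 kg remain.
Put 34 kg in truck 4; 16 kg remain.
Put 108 kg in truck 9; 42 kg remain.
Final trucks: [98,44] [20,22,86] [26,27,45,35] [100,34] [109] [87] [96] [91] [108].

9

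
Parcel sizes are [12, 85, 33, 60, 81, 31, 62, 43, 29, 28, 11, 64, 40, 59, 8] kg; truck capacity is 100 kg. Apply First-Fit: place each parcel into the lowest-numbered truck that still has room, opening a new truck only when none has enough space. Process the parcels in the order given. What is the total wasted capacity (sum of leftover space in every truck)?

54

Put 12 kg in truck 1; 88 kg remain.
Put 85 kg in truck 1; 3 kg remain.
Put 33 kg in truck 2; 67 kg remain.
Put 60 kg in truck 2; 7 kg remain.
Put 81 kg in truck 3; 19 kg remain.
Put 31 kg in truck 4; 69 kg remain.
Put 62 kg in truck 4; 7 kg remain.
Put 43 kg in truck 5; 57 kg remain.
Put 29 kg in truck 5; 28 kg remain.
Put 28 kg in truck 5; 0 kg remain.
Put 11 kg in truck 3; 8 kg remain.
Put 64 kg in truck 6; 36 kg remain.
Put 40 kg in truck 7; 60 kg remain.
Put 59 kg in truck 7; 1 kg remain.
Put 8 kg in truck 3; 0 kg remain.
7 trucks × 100 kg = 700 kg; used 646 kg; unused 54 kg.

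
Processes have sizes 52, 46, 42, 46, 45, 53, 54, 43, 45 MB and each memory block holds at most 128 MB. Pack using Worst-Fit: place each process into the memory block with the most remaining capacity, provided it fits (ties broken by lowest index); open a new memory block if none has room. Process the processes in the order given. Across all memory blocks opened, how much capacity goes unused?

214

Put 52 MB in memory block 1; 76 MB remain.
Put 46 MB in memory block 1; 30 MB remain.
Put 42 MB in memory block 2; 86 MB remain.
Put 46 MB in memory block 2; 40 MB remain.
Put 45 MB in memory block 3; 83 MB remain.
Put 53 MB in memory block 3; 30 MB remain.
Put 54 MB in memory block 4; 74 MB remain.
Put 43 MB in memory block 4; 31 MB remain.
Put 45 MB in memory block 5; 83 MB remain.
5 memory blocks × 128 MB = 640 MB; used 426 MB; unused 214 MB.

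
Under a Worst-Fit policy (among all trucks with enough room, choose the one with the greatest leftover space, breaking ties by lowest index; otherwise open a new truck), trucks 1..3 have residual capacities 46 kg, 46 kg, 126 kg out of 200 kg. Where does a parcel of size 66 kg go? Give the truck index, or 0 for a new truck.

Trucks with room: truck 3 (126 kg).
Most room is truck 3 with 126 kg free.

3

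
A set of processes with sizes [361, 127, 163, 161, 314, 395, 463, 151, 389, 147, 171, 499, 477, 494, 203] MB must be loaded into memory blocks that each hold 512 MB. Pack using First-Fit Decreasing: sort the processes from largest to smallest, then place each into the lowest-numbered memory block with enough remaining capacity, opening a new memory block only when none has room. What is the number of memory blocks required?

Sorted descending: 499, 494, 477, 463, 395, 389, 361, 314, 203, 171, 163, 161, 151, 147, 127.
memory block 1: place 499 MB, 13 MB left
memory block 2: place 494 MB, 18 MB left
memory block 3: place 477 MB, 35 MB left
memory block 4: place 463 MB, 49 MB left
memory block 5: place 395 MB, 117 MB left
memory block 6: place 389 MB, 123 MB left
memory block 7: place 361 MB, 151 MB left
memory block 8: place 314 MB, 198 MB left
memory block 9: place 203 MB, 309 MB left
memory block 8: place 171 MB, 27 MB left
memory block 9: place 163 MB, 146 MB left
memory block 10: place 161 MB, 351 MB left
memory block 7: place 151 MB, 0 MB left
memory block 10: place 147 MB, 204 MB left
memory block 9: place 127 MB, 19 MB left
Final memory blocks: [499] [494] [477] [463] [395] [389] [361,151] [314,171] [203,163,127] [161,147].

10 memory blocks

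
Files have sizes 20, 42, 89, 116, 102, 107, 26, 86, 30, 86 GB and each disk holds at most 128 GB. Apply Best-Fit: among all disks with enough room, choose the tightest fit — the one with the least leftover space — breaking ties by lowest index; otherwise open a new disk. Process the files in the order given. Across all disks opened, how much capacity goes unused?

192

disk 1: place 20 GB, 108 GB left
disk 1: place 42 GB, 66 GB left
disk 2: place 89 GB, 39 GB left
disk 3: place 116 GB, 12 GB left
disk 4: place 102 GB, 26 GB left
disk 5: place 107 GB, 21 GB left
disk 4: place 26 GB, 0 GB left
disk 6: place 86 GB, 42 GB left
disk 2: place 30 GB, 9 GB left
disk 7: place 86 GB, 42 GB left
7 disks × 128 GB = 896 GB; used 704 GB; unused 192 GB.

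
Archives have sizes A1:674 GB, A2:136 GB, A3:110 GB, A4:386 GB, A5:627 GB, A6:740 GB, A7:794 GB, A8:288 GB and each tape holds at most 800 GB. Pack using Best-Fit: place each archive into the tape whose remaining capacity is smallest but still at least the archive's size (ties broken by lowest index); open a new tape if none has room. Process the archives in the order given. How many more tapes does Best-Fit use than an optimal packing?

1

Best-Fit: [674,110] [136,386] [627] [740] [794] [288] → 6 tapes.
Total size 3755 GB; any packing needs at least ⌈3755/800⌉ = 5 tapes.
An optimal packing achieves that bound: [794] [740] [674,110] [627,136] [386,288] → 5 tapes.
Excess: 6 − 5 = 1.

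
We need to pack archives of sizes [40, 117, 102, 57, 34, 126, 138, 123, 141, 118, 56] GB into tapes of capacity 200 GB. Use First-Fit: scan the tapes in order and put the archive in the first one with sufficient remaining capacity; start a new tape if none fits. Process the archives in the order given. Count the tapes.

Put 40 GB in tape 1; 160 GB remain.
Put 117 GB in tape 1; 43 GB remain.
Put 102 GB in tape 2; 98 GB remain.
Put 57 GB in tape 2; 41 GB remain.
Put 34 GB in tape 1; 9 GB remain.
Put 126 GB in tape 3; 74 GB remain.
Put 138 GB in tape 4; 62 GB remain.
Put 123 GB in tape 5; 77 GB remain.
Put 141 GB in tape 6; 59 GB remain.
Put 118 GB in tape 7; 82 GB remain.
Put 56 GB in tape 3; 18 GB remain.

7 tapes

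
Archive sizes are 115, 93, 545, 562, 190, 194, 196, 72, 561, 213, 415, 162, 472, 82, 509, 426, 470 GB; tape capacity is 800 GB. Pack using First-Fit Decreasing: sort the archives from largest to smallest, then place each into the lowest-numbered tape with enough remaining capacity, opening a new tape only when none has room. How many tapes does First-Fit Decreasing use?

8 tapes

Sorted descending: 562, 561, 545, 509, 472, 470, 426, 415, 213, 196, 194, 190, 162, 115, 93, 82, 72.
tape 1: place 562 GB, 238 GB left
tape 2: place 561 GB, 239 GB left
tape 3: place 545 GB, 255 GB left
tape 4: place 509 GB, 291 GB left
tape 5: place 472 GB, 328 GB left
tape 6: place 470 GB, 330 GB left
tape 7: place 426 GB, 374 GB left
tape 8: place 415 GB, 385 GB left
tape 1: place 213 GB, 25 GB left
tape 2: place 196 GB, 43 GB left
tape 3: place 194 GB, 61 GB left
tape 4: place 190 GB, 101 GB left
tape 5: place 162 GB, 166 GB left
tape 5: place 115 GB, 51 GB left
tape 4: place 93 GB, 8 GB left
tape 6: place 82 GB, 248 GB left
tape 6: place 72 GB, 176 GB left
Final tapes: [562,213] [561,196] [545,194] [509,190,93] [472,162,115] [470,82,72] [426] [415].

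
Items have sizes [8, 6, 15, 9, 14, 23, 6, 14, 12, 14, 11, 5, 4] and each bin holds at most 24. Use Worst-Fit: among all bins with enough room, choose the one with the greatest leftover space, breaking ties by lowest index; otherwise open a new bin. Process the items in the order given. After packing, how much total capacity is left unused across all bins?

27

Put 8 in bin 1; 16 remain.
Put 6 in bin 1; 10 remain.
Put 15 in bin 2; 9 remain.
Put 9 in bin 1; 1 remain.
Put 14 in bin 3; 10 remain.
Put 23 in bin 4; 1 remain.
Put 6 in bin 3; 4 remain.
Put 14 in bin 5; 10 remain.
Put 12 in bin 6; 12 remain.
Put 14 in bin 7; 10 remain.
Put 11 in bin 6; 1 remain.
Put 5 in bin 5; 5 remain.
Put 4 in bin 7; 6 remain.
7 bins × 24 = 168; used 141; unused 27.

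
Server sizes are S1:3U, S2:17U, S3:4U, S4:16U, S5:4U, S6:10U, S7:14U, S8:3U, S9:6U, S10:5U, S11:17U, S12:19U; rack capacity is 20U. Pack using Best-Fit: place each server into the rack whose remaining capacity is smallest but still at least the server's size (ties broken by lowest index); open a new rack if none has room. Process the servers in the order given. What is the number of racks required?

7

Put S1 (3U) in rack 1; 17U remain.
Put S2 (17U) in rack 1; 0U remain.
Put S3 (4U) in rack 2; 16U remain.
Put S4 (16U) in rack 2; 0U remain.
Put S5 (4U) in rack 3; 16U remain.
Put S6 (10U) in rack 3; 6U remain.
Put S7 (14U) in rack 4; 6U remain.
Put S8 (3U) in rack 3; 3U remain.
Put S9 (6U) in rack 4; 0U remain.
Put S10 (5U) in rack 5; 15U remain.
Put S11 (17U) in rack 6; 3U remain.
Put S12 (19U) in rack 7; 1U remain.
Final racks: [3,17] [4,16] [4,10,3] [14,6] [5] [17] [19].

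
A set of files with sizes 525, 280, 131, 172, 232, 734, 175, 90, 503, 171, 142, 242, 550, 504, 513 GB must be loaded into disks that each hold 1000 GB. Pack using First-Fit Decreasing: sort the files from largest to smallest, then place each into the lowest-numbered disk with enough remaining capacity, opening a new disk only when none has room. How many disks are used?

Sorted descending: 734, 550, 525, 513, 504, 503, 280, 242, 232, 175, 172, 171, 142, 131, 90.
Put 734 GB in disk 1; 266 GB remain.
Put 550 GB in disk 2; 450 GB remain.
Put 525 GB in disk 3; 475 GB remain.
Put 513 GB in disk 4; 487 GB remain.
Put 504 GB in disk 5; 496 GB remain.
Put 503 GB in disk 6; 497 GB remain.
Put 280 GB in disk 2; 170 GB remain.
Put 242 GB in disk 1; 24 GB remain.
Put 232 GB in disk 3; 243 GB remain.
Put 175 GB in disk 3; 68 GB remain.
Put 172 GB in disk 4; 315 GB remain.
Put 171 GB in disk 4; 144 GB remain.
Put 142 GB in disk 2; 28 GB remain.
Put 131 GB in disk 4; 13 GB remain.
Put 90 GB in disk 5; 406 GB remain.
Final disks: [734,242] [550,280,142] [525,232,175] [513,172,171,131] [504,90] [503].

6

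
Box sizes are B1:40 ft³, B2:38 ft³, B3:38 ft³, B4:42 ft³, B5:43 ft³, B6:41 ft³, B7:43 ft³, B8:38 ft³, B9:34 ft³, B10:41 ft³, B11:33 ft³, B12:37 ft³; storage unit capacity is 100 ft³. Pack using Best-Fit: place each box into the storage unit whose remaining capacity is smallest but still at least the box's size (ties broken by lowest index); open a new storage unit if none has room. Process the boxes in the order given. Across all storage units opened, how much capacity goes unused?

132

storage unit 1: place B1 (40 ft³), 60 ft³ left
storage unit 1: place B2 (38 ft³), 22 ft³ left
storage unit 2: place B3 (38 ft³), 62 ft³ left
storage unit 2: place B4 (42 ft³), 20 ft³ left
storage unit 3: place B5 (43 ft³), 57 ft³ left
storage unit 3: place B6 (41 ft³), 16 ft³ left
storage unit 4: place B7 (43 ft³), 57 ft³ left
storage unit 4: place B8 (38 ft³), 19 ft³ left
storage unit 5: place B9 (34 ft³), 66 ft³ left
storage unit 5: place B10 (41 ft³), 25 ft³ left
storage unit 6: place B11 (33 ft³), 67 ft³ left
storage unit 6: place B12 (37 ft³), 30 ft³ left
6 storage units × 100 ft³ = 600 ft³; used 468 ft³; unused 132 ft³.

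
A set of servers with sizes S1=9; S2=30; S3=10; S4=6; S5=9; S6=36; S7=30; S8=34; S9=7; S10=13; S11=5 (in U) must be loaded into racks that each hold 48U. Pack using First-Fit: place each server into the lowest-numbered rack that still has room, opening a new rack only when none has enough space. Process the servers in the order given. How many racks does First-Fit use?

5

Put S1 (9U) in rack 1; 39U remain.
Put S2 (30U) in rack 1; 9U remain.
Put S3 (10U) in rack 2; 38U remain.
Put S4 (6U) in rack 1; 3U remain.
Put S5 (9U) in rack 2; 29U remain.
Put S6 (36U) in rack 3; 12U remain.
Put S7 (30U) in rack 4; 18U remain.
Put S8 (34U) in rack 5; 14U remain.
Put S9 (7U) in rack 2; 22U remain.
Put S10 (13U) in rack 2; 9U remain.
Put S11 (5U) in rack 2; 4U remain.
Final racks: [9,30,6] [10,9,7,13,5] [36] [30] [34].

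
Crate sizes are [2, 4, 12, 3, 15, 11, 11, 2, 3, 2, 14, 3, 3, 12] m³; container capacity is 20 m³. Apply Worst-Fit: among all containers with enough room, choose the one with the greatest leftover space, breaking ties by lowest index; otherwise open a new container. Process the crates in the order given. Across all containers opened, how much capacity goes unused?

Put 2 m³ in container 1; 18 m³ remain.
Put 4 m³ in container 1; 14 m³ remain.
Put 12 m³ in container 1; 2 m³ remain.
Put 3 m³ in container 2; 17 m³ remain.
Put 15 m³ in container 2; 2 m³ remain.
Put 11 m³ in container 3; 9 m³ remain.
Put 11 m³ in container 4; 9 m³ remain.
Put 2 m³ in container 3; 7 m³ remain.
Put 3 m³ in container 4; 6 m³ remain.
Put 2 m³ in container 3; 5 m³ remain.
Put 14 m³ in container 5; 6 m³ remain.
Put 3 m³ in container 4; 3 m³ remain.
Put 3 m³ in container 5; 3 m³ remain.
Put 12 m³ in container 6; 8 m³ remain.
6 containers × 20 m³ = 120 m³; used 97 m³; unused 23 m³.

23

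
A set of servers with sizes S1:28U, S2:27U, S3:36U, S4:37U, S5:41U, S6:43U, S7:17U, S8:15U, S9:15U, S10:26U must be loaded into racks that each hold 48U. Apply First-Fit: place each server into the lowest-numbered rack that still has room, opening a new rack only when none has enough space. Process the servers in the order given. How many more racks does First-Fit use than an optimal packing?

0

First-Fit: [28,17] [27,15] [36] [37] [41] [43] [15,26] → 7 racks.
7 servers exceed 24U (half the capacity), and no two of those can share a rack, so at least 7 racks are needed.
So 7 is already optimal.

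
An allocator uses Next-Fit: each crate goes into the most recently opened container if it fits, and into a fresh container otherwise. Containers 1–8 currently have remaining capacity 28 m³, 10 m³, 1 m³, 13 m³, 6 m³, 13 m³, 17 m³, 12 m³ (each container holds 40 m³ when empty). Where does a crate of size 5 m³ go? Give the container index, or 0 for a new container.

8

Next-Fit only looks at container 8, which has 12 m³ free.
5 m³ fits there.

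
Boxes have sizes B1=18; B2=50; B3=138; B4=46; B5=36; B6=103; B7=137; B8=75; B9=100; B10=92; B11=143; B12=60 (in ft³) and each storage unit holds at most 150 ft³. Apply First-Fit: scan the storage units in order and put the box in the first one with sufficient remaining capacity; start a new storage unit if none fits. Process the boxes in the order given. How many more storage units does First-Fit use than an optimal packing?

1

First-Fit: [18,50,46,36] [138] [103] [137] [75,60] [100] [92] [143] → 8 storage units.
Total size 998 ft³; any packing needs at least ⌈998/150⌉ = 7 storage units.
An optimal packing achieves that bound: [143] [138] [137] [103,46] [100,50] [92,36,18] [75,60] → 7 storage units.
Excess: 8 − 7 = 1.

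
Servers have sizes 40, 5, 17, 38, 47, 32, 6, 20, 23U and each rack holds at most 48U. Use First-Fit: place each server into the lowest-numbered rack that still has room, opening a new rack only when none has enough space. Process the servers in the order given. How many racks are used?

6

Put 40U in rack 1; 8U remain.
Put 5U in rack 1; 3U remain.
Put 17U in rack 2; 31U remain.
Put 38U in rack 3; 10U remain.
Put 47U in rack 4; 1U remain.
Put 32U in rack 5; 16U remain.
Put 6U in rack 2; 25U remain.
Put 20U in rack 2; 5U remain.
Put 23U in rack 6; 25U remain.
Final racks: [40,5] [17,6,20] [38] [47] [32] [23].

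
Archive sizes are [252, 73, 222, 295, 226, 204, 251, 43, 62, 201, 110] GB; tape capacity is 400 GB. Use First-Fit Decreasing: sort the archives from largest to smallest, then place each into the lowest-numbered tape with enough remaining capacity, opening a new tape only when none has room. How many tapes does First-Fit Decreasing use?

Sorted descending: 295, 252, 251, 226, 222, 204, 201, 110, 73, 62, 43.
295 GB → tape 1 (remaining 105 GB)
252 GB → tape 2 (remaining 148 GB)
251 GB → tape 3 (remaining 149 GB)
226 GB → tape 4 (remaining 174 GB)
222 GB → tape 5 (remaining 178 GB)
204 GB → tape 6 (remaining 196 GB)
201 GB → tape 7 (remaining 199 GB)
110 GB → tape 2 (remaining 38 GB)
73 GB → tape 1 (remaining 32 GB)
62 GB → tape 3 (remaining 87 GB)
43 GB → tape 3 (remaining 44 GB)
Final tapes: [295,73] [252,110] [251,62,43] [226] [222] [204] [201].

7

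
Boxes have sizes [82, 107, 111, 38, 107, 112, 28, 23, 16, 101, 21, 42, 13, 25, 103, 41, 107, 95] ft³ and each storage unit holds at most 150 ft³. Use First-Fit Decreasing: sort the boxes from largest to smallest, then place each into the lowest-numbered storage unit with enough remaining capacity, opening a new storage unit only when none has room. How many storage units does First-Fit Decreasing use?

Sorted descending: 112, 111, 107, 107, 107, 103, 101, 95, 82, 42, 41, 38, 28, 25, 23, 21, 16, 13.
Put 112 ft³ in storage unit 1; 38 ft³ remain.
Put 111 ft³ in storage unit 2; 39 ft³ remain.
Put 107 ft³ in storage unit 3; 43 ft³ remain.
Put 107 ft³ in storage unit 4; 43 ft³ remain.
Put 107 ft³ in storage unit 5; 43 ft³ remain.
Put 103 ft³ in storage unit 6; 47 ft³ remain.
Put 101 ft³ in storage unit 7; 49 ft³ remain.
Put 95 ft³ in storage unit 8; 55 ft³ remain.
Put 82 ft³ in storage unit 9; 68 ft³ remain.
Put 42 ft³ in storage unit 3; 1 ft³ remain.
Put 41 ft³ in storage unit 4; 2 ft³ remain.
Put 38 ft³ in storage unit 1; 0 ft³ remain.
Put 28 ft³ in storage unit 2; 11 ft³ remain.
Put 25 ft³ in storage unit 5; 18 ft³ remain.
Put 23 ft³ in storage unit 6; 24 ft³ remain.
Put 21 ft³ in storage unit 6; 3 ft³ remain.
Put 16 ft³ in storage unit 5; 2 ft³ remain.
Put 13 ft³ in storage unit 7; 36 ft³ remain.

9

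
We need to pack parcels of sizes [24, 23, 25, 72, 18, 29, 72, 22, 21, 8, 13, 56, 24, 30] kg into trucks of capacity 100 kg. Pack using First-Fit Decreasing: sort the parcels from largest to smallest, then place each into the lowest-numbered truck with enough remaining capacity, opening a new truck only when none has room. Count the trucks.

5 trucks

Sorted descending: 72, 72, 56, 30, 29, 25, 24, 24, 23, 22, 21, 18, 13, 8.
72 kg → truck 1 (remaining 28 kg)
72 kg → truck 2 (remaining 28 kg)
56 kg → truck 3 (remaining 44 kg)
30 kg → truck 3 (remaining 14 kg)
29 kg → truck 4 (remaining 71 kg)
25 kg → truck 1 (remaining 3 kg)
24 kg → truck 2 (remaining 4 kg)
24 kg → truck 4 (remaining 47 kg)
23 kg → truck 4 (remaining 24 kg)
22 kg → truck 4 (remaining 2 kg)
21 kg → truck 5 (remaining 79 kg)
18 kg → truck 5 (remaining 61 kg)
13 kg → truck 3 (remaining 1 kg)
8 kg → truck 5 (remaining 53 kg)
Final trucks: [72,25] [72,24] [56,30,13] [29,24,23,22] [21,18,8].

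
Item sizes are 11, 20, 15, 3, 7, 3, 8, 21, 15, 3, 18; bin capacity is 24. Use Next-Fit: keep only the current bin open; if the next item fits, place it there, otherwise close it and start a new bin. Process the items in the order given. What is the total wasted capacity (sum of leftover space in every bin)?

44

Put 11 in bin 1; 13 remain.
Put 20 in bin 2; 4 remain.
Put 15 in bin 3; 9 remain.
Put 3 in bin 3; 6 remain.
Put 7 in bin 4; 17 remain.
Put 3 in bin 4; 14 remain.
Put 8 in bin 4; 6 remain.
Put 21 in bin 5; 3 remain.
Put 15 in bin 6; 9 remain.
Put 3 in bin 6; 6 remain.
Put 18 in bin 7; 6 remain.
7 bins × 24 = 168; used 124; unused 44.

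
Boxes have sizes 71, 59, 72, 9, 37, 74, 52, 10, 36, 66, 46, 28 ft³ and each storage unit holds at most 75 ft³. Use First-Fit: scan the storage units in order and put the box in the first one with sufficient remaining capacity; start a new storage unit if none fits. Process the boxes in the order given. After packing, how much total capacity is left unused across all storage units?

115

Put 71 ft³ in storage unit 1; 4 ft³ remain.
Put 59 ft³ in storage unit 2; 16 ft³ remain.
Put 72 ft³ in storage unit 3; 3 ft³ remain.
Put 9 ft³ in storage unit 2; 7 ft³ remain.
Put 37 ft³ in storage unit 4; 38 ft³ remain.
Put 74 ft³ in storage unit 5; 1 ft³ remain.
Put 52 ft³ in storage unit 6; 23 ft³ remain.
Put 10 ft³ in storage unit 4; 28 ft³ remain.
Put 36 ft³ in storage unit 7; 39 ft³ remain.
Put 66 ft³ in storage unit 8; 9 ft³ remain.
Put 46 ft³ in storage unit 9; 29 ft³ remain.
Put 28 ft³ in storage unit 4; 0 ft³ remain.
9 storage units × 75 ft³ = 675 ft³; used 560 ft³; unused 115 ft³.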